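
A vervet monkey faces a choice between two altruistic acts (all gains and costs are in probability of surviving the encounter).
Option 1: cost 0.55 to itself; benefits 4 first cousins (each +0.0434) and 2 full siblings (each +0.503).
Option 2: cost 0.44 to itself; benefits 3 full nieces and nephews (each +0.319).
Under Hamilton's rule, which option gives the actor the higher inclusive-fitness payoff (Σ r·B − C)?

Option 1: r to a first cousin = 0.125.
Option 1: r to a full sibling = 0.5.
Option 1: Σ r·B − C = (4·0.125·0.0434 + 2·0.5·0.503) − 0.55 = -0.0253.
Option 2: r to a full niece or nephew = 0.25.
Option 2: Σ r·B − C = (3·0.25·0.319) − 0.44 = -0.20075.
Option 1 has the higher net inclusive-fitness payoff.

Option 1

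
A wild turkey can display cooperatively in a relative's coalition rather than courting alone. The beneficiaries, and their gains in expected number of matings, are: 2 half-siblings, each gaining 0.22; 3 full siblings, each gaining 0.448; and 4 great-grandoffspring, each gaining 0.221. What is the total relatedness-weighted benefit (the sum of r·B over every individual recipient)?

r to a half-sibling = 1/4 (half-sibs share one parent — one path of length 2: r = (1/2)^2 = 1/4).
r to a full sibling = 1/2 (full sibs share both parents — two paths of length 2: r = 2·(1/2)^2 = 1/2).
r to a great-grandoffspring = 0.125 (three parent–offspring links: r = (1/2)^3 = 1/8).
Summing one r·B term per recipient: 2·0.25·0.22 + 3·0.5·0.448 + 4·0.125·0.221 = 0.8925.

0.8925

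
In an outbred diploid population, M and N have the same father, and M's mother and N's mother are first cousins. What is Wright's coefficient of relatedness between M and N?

0.28125

Relatedness sums over independent paths through distinct common ancestors.
M and N are related in two ways: half-sibs through their shared father (r = 1/4) and second cousins through their mothers (r = 1/32).
r = 1/4 + 1/32 = 0.28125.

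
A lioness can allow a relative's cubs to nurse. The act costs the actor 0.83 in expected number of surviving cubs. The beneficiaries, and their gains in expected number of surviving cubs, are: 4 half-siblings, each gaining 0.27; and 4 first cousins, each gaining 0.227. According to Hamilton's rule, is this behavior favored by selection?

No

Hamilton's rule: the trait is favored when the sum of r·B over every recipient exceeds the actor's cost C.
r to a half-sibling = 0.25 (half-sibs share one parent — one path of length 2: r = (1/2)^2 = 1/4).
r to a first cousin = 0.125 (first cousins share one grandparent pair — two paths of length 4: r = 2·(1/2)^4 = 1/8).
Summing one r·B term per recipient: 4·0.25·0.27 + 4·0.125·0.227 = 0.3835.
0.3835 < 0.83: the indirect benefit is less than the cost.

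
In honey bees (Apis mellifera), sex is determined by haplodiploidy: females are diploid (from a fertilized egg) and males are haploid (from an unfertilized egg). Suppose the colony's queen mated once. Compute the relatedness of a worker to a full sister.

0.75

Haplodiploid full sisters inherit their father's entire haploid genome identically (contributing 1/2) and on average half of their mother's contribution (1/2 · 1/2 = 1/4); r = 1/2 + 1/4 = 3/4.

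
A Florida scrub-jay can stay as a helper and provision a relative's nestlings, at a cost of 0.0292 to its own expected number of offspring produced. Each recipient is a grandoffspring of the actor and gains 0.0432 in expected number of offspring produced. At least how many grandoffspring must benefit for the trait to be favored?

r to a grandoffspring = 1/4 (two parent–offspring links: r = (1/2)^2 = 1/4).
Hamilton's rule: n·r·B > C  ⇒  n > C/(r·B) = 0.0292/(0.25·0.0432) = 2.704.
The smallest integer exceeding 2.704 is 3.

3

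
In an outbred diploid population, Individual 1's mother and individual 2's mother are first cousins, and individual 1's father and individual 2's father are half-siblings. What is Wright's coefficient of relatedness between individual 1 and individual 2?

0.09375

Wright's path rule: contributions from independent ancestry routes add.
Individual 1 and individual 2 are related in two ways: second cousins through their mothers (r = 1/32) and half first cousins through their fathers (r = 1/16).
r = 1/32 + 1/16 = 3/32 = 0.09375.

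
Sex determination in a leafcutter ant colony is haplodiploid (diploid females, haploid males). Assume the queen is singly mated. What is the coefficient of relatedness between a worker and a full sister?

0.75

Haplodiploid full sisters inherit their father's entire haploid genome identically (contributing 1/2) and on average half of their mother's contribution (1/2 · 1/2 = 1/4); r = 1/2 + 1/4 = 3/4.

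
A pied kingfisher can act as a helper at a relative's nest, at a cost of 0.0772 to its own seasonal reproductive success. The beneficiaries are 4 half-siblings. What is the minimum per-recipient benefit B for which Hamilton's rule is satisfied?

r to a half-sibling = 0.25 (half-sibs share one parent — one path of length 2: r = (1/2)^2 = 1/4).
Hamilton's rule with n recipients of equal r: n·r·B > C, so B > C/(n·r) = 0.0772/(4·0.25) = 0.0772.

0.0772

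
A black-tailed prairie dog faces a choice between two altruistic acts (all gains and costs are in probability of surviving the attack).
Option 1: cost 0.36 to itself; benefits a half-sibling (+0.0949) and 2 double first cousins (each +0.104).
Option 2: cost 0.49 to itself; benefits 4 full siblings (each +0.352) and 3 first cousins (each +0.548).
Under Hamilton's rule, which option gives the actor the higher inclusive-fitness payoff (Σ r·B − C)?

Option 1: r to a half-sibling = 0.25.
Option 1: r to a double first cousin = 0.25.
Option 1: Σ r·B − C = (1·0.25·0.0949 + 2·0.25·0.104) − 0.36 = -0.284275.
Option 2: r to a full sibling = 0.5.
Option 2: r to a first cousin = 0.125.
Option 2: Σ r·B − C = (4·0.5·0.352 + 3·0.125·0.548) − 0.49 = 0.4195.
Option 2 has the higher net inclusive-fitness payoff.

Option 2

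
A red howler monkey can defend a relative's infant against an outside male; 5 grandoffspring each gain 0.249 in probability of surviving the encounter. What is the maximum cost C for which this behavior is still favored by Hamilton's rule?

r to a grandoffspring = 1/4 (two parent–offspring links: r = (1/2)^2 = 1/4).
Hamilton's rule: n·r·B > C, so the trait is favored while C < n·r·B = 5·0.25·0.249 = 0.31125.

0.31125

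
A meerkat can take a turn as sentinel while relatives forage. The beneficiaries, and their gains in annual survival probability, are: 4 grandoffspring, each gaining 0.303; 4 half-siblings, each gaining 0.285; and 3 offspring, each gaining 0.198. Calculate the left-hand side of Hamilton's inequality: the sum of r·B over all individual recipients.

0.885

r to a grandoffspring = 0.25 (two parent–offspring links: r = (1/2)^2 = 1/4).
r to a half-sibling = 0.25 (half-sibs share one parent — one path of length 2: r = (1/2)^2 = 1/4).
r to an offspring = 1/2 (one parent–offspring link: r = (1/2)^1 = 1/2).
Summing one r·B term per recipient: 4·0.25·0.303 + 4·0.25·0.285 + 3·0.5·0.198 = 0.885.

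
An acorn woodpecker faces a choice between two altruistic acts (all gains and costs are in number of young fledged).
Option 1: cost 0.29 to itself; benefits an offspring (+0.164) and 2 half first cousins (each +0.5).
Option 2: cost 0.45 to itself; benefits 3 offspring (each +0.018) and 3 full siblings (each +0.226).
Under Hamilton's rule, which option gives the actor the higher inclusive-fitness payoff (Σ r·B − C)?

Option 2

Option 1: r to an offspring = 0.5.
Option 1: r to a half first cousin = 0.0625.
Option 1: Σ r·B − C = (1·0.5·0.164 + 2·0.0625·0.5) − 0.29 = -0.1455.
Option 2: r to an offspring = 0.5.
Option 2: r to a full sibling = 0.5.
Option 2: Σ r·B − C = (3·0.5·0.018 + 3·0.5·0.226) − 0.45 = -0.084.
Option 2 has the higher net inclusive-fitness payoff.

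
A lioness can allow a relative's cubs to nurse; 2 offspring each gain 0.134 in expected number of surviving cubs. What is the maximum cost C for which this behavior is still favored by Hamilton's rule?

0.134

r to an offspring = 1/2 (one parent–offspring link: r = (1/2)^1 = 1/2).
Hamilton's rule: n·r·B > C, so the trait is favored while C < n·r·B = 2·0.5·0.134 = 0.134.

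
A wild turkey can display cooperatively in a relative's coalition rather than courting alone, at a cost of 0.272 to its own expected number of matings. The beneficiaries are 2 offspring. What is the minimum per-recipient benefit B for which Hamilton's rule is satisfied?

r to an offspring = 0.5 (one parent–offspring link: r = (1/2)^1 = 1/2).
Hamilton's rule with n recipients of equal r: n·r·B > C, so B > C/(n·r) = 0.272/(2·0.5) = 0.272.

0.272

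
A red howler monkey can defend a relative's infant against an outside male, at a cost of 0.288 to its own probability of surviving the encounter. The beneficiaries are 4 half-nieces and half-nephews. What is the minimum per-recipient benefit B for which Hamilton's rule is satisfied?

0.576

r to a half-niece or half-nephew = 1/8 (half-aunt/uncle↔niece/nephew: one path of length 3: r = (1/2)^3 = 1/8).
Hamilton's rule with n recipients of equal r: n·r·B > C, so B > C/(n·r) = 0.288/(4·0.125) = 0.576.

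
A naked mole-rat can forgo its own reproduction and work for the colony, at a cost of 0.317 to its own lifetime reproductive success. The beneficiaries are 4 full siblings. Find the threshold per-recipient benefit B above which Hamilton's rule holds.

0.1585

r to a full sibling = 0.5 (full sibs share both parents — two paths of length 2: r = 2·(1/2)^2 = 1/2).
Hamilton's rule with n recipients of equal r: n·r·B > C, so B > C/(n·r) = 0.317/(4·0.5) = 0.1585.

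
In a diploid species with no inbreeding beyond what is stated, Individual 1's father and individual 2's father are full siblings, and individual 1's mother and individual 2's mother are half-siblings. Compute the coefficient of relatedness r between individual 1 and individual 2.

Wright's path rule: contributions from independent ancestry routes add.
Individual 1 and individual 2 are related in two ways: first cousins through their fathers (r = 1/8) and half first cousins through their mothers (r = 1/16).
r = 1/8 + 1/16 = 0.1875.

0.1875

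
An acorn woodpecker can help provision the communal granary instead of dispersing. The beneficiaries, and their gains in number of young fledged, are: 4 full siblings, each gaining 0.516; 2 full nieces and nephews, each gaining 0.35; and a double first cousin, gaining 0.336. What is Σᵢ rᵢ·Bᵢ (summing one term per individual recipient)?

r to a full sibling = 0.5 (full sibs share both parents — two paths of length 2: r = 2·(1/2)^2 = 1/2).
r to a full niece or nephew = 1/4 (full aunt/uncle↔niece/nephew: two paths of length 3 through the shared grandparent pair: r = 2·(1/2)^3 = 1/4).
r to a double first cousin = 0.25 (double first cousins share both grandparent pairs — four paths of length 4: r = 4·(1/2)^4 = 1/4).
Summing one r·B term per recipient: 4·0.5·0.516 + 2·0.25·0.35 + 1·0.25·0.336 = 1.291.

1.291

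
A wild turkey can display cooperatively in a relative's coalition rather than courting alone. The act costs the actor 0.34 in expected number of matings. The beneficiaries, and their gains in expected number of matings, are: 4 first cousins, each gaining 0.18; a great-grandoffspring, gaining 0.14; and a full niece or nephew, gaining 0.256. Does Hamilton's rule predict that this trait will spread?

No

Hamilton's rule: the trait is favored when the sum of r·B over every recipient exceeds the actor's cost C.
r to a first cousin = 1/8 (first cousins share one grandparent pair — two paths of length 4: r = 2·(1/2)^4 = 1/8).
r to a great-grandoffspring = 0.125 (three parent–offspring links: r = (1/2)^3 = 1/8).
r to a full niece or nephew = 1/4 (full aunt/uncle↔niece/nephew: two paths of length 3 through the shared grandparent pair: r = 2·(1/2)^3 = 1/4).
Summing one r·B term per recipient: 4·0.125·0.18 + 1·0.125·0.14 + 1·0.25·0.256 = 0.1715.
0.1715 < 0.34: the indirect benefit is less than the cost.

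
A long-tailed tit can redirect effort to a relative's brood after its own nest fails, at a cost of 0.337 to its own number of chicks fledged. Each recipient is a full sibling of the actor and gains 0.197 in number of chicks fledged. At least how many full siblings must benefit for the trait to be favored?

r to a full sibling = 0.5 (full sibs share both parents — two paths of length 2: r = 2·(1/2)^2 = 1/2).
Hamilton's rule: n·r·B > C  ⇒  n > C/(r·B) = 0.337/(0.5·0.197) = 3.421.
The smallest integer exceeding 3.421 is 4.

4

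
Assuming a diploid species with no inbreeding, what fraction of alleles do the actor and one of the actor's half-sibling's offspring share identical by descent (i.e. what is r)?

Each parent–offspring link contributes a factor of 1/2, and independent paths through distinct common ancestors add.
Half-aunt/uncle↔niece/nephew: one path of length 3: r = (1/2)^3 = 1/8.

0.125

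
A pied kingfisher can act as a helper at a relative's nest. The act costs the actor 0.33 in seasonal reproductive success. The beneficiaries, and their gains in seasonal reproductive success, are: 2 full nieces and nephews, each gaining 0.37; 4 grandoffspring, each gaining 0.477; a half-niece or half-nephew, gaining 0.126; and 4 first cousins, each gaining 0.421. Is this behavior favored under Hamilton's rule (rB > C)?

Yes

Hamilton's rule: the trait is favored when the sum of r·B over every recipient exceeds the actor's cost C.
r to a full niece or nephew = 1/4 (full aunt/uncle↔niece/nephew: two paths of length 3 through the shared grandparent pair: r = 2·(1/2)^3 = 1/4).
r to a grandoffspring = 0.25 (two parent–offspring links: r = (1/2)^2 = 1/4).
r to a half-niece or half-nephew = 1/8 (half-aunt/uncle↔niece/nephew: one path of length 3: r = (1/2)^3 = 1/8).
r to a first cousin = 1/8 (first cousins share one grandparent pair — two paths of length 4: r = 2·(1/2)^4 = 1/8).
Summing one r·B term per recipient: 2·0.25·0.37 + 4·0.25·0.477 + 1·0.125·0.126 + 4·0.125·0.421 = 0.88825.
0.88825 > 0.33: the indirect benefit exceeds the cost.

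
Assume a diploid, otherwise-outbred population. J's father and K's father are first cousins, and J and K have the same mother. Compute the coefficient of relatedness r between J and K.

0.28125

Relatedness sums over independent paths through distinct common ancestors.
J and K are related in two ways: second cousins through their fathers (r = 1/32) and half-sibs through their shared mother (r = 1/4).
r = 1/32 + 1/4 = 9/32 = 0.28125.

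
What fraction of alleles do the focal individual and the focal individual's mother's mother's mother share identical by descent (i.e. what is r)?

0.125

Each parent–offspring link contributes a factor of 1/2, and independent paths through distinct common ancestors add.
Three parent–offspring links: r = (1/2)^3 = 1/8.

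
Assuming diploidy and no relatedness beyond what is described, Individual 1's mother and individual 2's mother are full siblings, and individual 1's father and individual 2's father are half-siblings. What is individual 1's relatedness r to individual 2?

With two independent routes of shared ancestry, r is the sum of the two contributions.
Individual 1 and individual 2 are related in two ways: first cousins through their mothers (r = 1/8) and half first cousins through their fathers (r = 1/16).
r = 1/8 + 1/16 = 3/16 = 0.1875.

0.1875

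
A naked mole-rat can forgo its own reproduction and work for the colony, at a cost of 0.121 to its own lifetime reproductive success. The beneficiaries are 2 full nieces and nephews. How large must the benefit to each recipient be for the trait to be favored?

0.242

r to a full niece or nephew = 0.25 (full aunt/uncle↔niece/nephew: two paths of length 3 through the shared grandparent pair: r = 2·(1/2)^3 = 1/4).
Hamilton's rule with n recipients of equal r: n·r·B > C, so B > C/(n·r) = 0.121/(2·0.25) = 0.242.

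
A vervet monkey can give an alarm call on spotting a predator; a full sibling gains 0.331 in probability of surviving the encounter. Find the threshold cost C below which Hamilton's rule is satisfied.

r to a full sibling = 0.5 (full sibs share both parents — two paths of length 2: r = 2·(1/2)^2 = 1/2).
Hamilton's rule: n·r·B > C, so the trait is favored while C < n·r·B = 1·0.5·0.331 = 0.1655.

0.1655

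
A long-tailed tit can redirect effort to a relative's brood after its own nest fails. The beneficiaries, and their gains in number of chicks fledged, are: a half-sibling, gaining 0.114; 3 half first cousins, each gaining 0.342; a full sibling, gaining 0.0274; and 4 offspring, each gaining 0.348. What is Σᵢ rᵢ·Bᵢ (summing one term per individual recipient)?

r to a half-sibling = 0.25 (half-sibs share one parent — one path of length 2: r = (1/2)^2 = 1/4).
r to a half first cousin = 0.0625 (half first cousins share one grandparent — one path of length 4: r = (1/2)^4 = 1/16).
r to a full sibling = 1/2 (full sibs share both parents — two paths of length 2: r = 2·(1/2)^2 = 1/2).
r to an offspring = 1/2 (one parent–offspring link: r = (1/2)^1 = 1/2).
Summing one r·B term per recipient: 1·0.25·0.114 + 3·0.0625·0.342 + 1·0.5·0.0274 + 4·0.5·0.348 = 0.802325.

0.802325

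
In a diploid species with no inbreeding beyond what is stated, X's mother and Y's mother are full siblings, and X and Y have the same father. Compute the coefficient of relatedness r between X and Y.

0.375

With two independent routes of shared ancestry, r is the sum of the two contributions.
X and Y are related in two ways: first cousins through their mothers (r = 1/8) and half-sibs through their shared father (r = 1/4).
r = 1/8 + 1/4 = 0.375.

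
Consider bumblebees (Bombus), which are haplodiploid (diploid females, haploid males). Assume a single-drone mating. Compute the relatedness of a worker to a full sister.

Haplodiploid full sisters inherit their father's entire haploid genome identically (contributing 1/2) and on average half of their mother's contribution (1/2 · 1/2 = 1/4); r = 1/2 + 1/4 = 3/4.

0.75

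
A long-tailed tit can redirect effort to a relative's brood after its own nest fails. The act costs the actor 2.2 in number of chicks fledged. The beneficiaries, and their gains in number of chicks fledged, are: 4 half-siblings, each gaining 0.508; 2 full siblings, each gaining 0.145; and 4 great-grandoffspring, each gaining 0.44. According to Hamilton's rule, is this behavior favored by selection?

No

Hamilton's rule: the trait is favored when the sum of r·B over every recipient exceeds the actor's cost C.
r to a half-sibling = 0.25 (half-sibs share one parent — one path of length 2: r = (1/2)^2 = 1/4).
r to a full sibling = 1/2 (full sibs share both parents — two paths of length 2: r = 2·(1/2)^2 = 1/2).
r to a great-grandoffspring = 1/8 (three parent–offspring links: r = (1/2)^3 = 1/8).
Summing one r·B term per recipient: 4·0.25·0.508 + 2·0.5·0.145 + 4·0.125·0.44 = 0.873.
0.873 < 2.2: the indirect benefit is less than the cost.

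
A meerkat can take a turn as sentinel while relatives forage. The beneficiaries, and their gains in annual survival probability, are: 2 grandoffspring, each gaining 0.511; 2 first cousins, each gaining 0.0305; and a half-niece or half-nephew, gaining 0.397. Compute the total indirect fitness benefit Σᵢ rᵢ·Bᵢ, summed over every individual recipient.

0.31275

r to a grandoffspring = 1/4 (two parent–offspring links: r = (1/2)^2 = 1/4).
r to a first cousin = 1/8 (first cousins share one grandparent pair — two paths of length 4: r = 2·(1/2)^4 = 1/8).
r to a half-niece or half-nephew = 0.125 (half-aunt/uncle↔niece/nephew: one path of length 3: r = (1/2)^3 = 1/8).
Summing one r·B term per recipient: 2·0.25·0.511 + 2·0.125·0.0305 + 1·0.125·0.397 = 0.31275.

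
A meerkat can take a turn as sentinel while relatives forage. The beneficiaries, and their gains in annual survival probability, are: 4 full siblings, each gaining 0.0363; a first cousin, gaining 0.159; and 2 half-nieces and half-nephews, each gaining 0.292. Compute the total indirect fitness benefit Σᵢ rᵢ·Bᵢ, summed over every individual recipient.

0.165475

r to a full sibling = 0.5 (full sibs share both parents — two paths of length 2: r = 2·(1/2)^2 = 1/2).
r to a first cousin = 0.125 (first cousins share one grandparent pair — two paths of length 4: r = 2·(1/2)^4 = 1/8).
r to a half-niece or half-nephew = 0.125 (half-aunt/uncle↔niece/nephew: one path of length 3: r = (1/2)^3 = 1/8).
Summing one r·B term per recipient: 4·0.5·0.0363 + 1·0.125·0.159 + 2·0.125·0.292 = 0.165475.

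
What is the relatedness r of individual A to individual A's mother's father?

Each parent–offspring link contributes a factor of 1/2, and independent paths through distinct common ancestors add.
Two parent–offspring links: r = (1/2)^2 = 1/4.

0.25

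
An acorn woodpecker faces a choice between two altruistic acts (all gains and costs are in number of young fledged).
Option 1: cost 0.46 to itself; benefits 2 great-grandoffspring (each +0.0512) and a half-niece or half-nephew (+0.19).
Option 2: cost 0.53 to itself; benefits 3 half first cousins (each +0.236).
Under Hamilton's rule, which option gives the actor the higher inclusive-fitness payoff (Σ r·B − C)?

Option 1

Option 1: r to a great-grandoffspring = 0.125.
Option 1: r to a half-niece or half-nephew = 0.125.
Option 1: Σ r·B − C = (2·0.125·0.0512 + 1·0.125·0.19) − 0.46 = -0.42345.
Option 2: r to a half first cousin = 0.0625.
Option 2: Σ r·B − C = (3·0.0625·0.236) − 0.53 = -0.48575.
Option 1 has the higher net inclusive-fitness payoff.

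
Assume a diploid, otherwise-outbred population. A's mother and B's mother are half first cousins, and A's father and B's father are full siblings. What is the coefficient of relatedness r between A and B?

Relatedness sums over independent paths through distinct common ancestors.
A and B are related in two ways: half second cousins through their mothers (r = 1/64) and first cousins through their fathers (r = 1/8).
r = 1/64 + 1/8 = 9/64 = 0.140625.

0.140625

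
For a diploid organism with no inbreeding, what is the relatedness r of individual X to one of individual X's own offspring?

Each parent–offspring link contributes a factor of 1/2, and independent paths through distinct common ancestors add.
One parent–offspring link: r = (1/2)^1 = 1/2.

0.5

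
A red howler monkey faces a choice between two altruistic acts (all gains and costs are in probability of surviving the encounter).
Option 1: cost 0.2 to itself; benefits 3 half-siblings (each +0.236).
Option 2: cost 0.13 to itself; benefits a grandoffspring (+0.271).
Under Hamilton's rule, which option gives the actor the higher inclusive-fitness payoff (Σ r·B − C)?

Option 1

Option 1: r to a half-sibling = 0.25.
Option 1: Σ r·B − C = (3·0.25·0.236) − 0.2 = -0.023.
Option 2: r to a grandoffspring = 0.25.
Option 2: Σ r·B − C = (1·0.25·0.271) − 0.13 = -0.06225.
Option 1 has the higher net inclusive-fitness payoff.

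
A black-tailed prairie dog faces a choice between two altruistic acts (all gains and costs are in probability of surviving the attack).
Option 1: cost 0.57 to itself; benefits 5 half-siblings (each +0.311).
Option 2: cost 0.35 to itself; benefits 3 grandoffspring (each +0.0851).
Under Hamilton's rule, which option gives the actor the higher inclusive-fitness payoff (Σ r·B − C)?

Option 1: r to a half-sibling = 0.25.
Option 1: Σ r·B − C = (5·0.25·0.311) − 0.57 = -0.18125.
Option 2: r to a grandoffspring = 0.25.
Option 2: Σ r·B − C = (3·0.25·0.0851) − 0.35 = -0.286175.
Option 1 has the higher net inclusive-fitness payoff.

Option 1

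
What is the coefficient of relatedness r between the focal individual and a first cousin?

0.125

Each parent–offspring link contributes a factor of 1/2, and independent paths through distinct common ancestors add.
First cousins share one grandparent pair — two paths of length 4: r = 2·(1/2)^4 = 1/8.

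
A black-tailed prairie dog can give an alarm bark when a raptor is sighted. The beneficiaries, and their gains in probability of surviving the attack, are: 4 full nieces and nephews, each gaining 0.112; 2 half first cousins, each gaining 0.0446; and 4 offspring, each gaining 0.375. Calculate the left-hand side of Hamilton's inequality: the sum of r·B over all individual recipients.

r to a full niece or nephew = 0.25 (full aunt/uncle↔niece/nephew: two paths of length 3 through the shared grandparent pair: r = 2·(1/2)^3 = 1/4).
r to a half first cousin = 0.0625 (half first cousins share one grandparent — one path of length 4: r = (1/2)^4 = 1/16).
r to an offspring = 0.5 (one parent–offspring link: r = (1/2)^1 = 1/2).
Summing one r·B term per recipient: 4·0.25·0.112 + 2·0.0625·0.0446 + 4·0.5·0.375 = 0.867575.

0.867575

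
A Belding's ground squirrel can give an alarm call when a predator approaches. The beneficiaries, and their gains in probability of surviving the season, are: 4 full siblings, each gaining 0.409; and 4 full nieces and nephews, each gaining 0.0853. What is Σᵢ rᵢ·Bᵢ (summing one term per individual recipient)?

r to a full sibling = 0.5 (full sibs share both parents — two paths of length 2: r = 2·(1/2)^2 = 1/2).
r to a full niece or nephew = 1/4 (full aunt/uncle↔niece/nephew: two paths of length 3 through the shared grandparent pair: r = 2·(1/2)^3 = 1/4).
Summing one r·B term per recipient: 4·0.5·0.409 + 4·0.25·0.0853 = 0.9033.

0.9033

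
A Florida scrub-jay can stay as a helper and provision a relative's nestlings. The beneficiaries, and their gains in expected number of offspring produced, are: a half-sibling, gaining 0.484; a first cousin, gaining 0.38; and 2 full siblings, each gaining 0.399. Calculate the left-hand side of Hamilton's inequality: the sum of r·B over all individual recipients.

r to a half-sibling = 1/4 (half-sibs share one parent — one path of length 2: r = (1/2)^2 = 1/4).
r to a first cousin = 1/8 (first cousins share one grandparent pair — two paths of length 4: r = 2·(1/2)^4 = 1/8).
r to a full sibling = 0.5 (full sibs share both parents — two paths of length 2: r = 2·(1/2)^2 = 1/2).
Summing one r·B term per recipient: 1·0.25·0.484 + 1·0.125·0.38 + 2·0.5·0.399 = 0.5675.

0.5675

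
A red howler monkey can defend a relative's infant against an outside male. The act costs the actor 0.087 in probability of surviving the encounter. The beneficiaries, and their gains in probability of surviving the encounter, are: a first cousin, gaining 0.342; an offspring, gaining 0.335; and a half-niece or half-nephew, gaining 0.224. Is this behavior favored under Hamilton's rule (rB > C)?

Hamilton's rule: the trait is favored when the sum of r·B over every recipient exceeds the actor's cost C.
r to a first cousin = 1/8 (first cousins share one grandparent pair — two paths of length 4: r = 2·(1/2)^4 = 1/8).
r to an offspring = 1/2 (one parent–offspring link: r = (1/2)^1 = 1/2).
r to a half-niece or half-nephew = 0.125 (half-aunt/uncle↔niece/nephew: one path of length 3: r = (1/2)^3 = 1/8).
Summing one r·B term per recipient: 1·0.125·0.342 + 1·0.5·0.335 + 1·0.125·0.224 = 0.23825.
0.23825 > 0.087: the indirect benefit exceeds the cost.

Yes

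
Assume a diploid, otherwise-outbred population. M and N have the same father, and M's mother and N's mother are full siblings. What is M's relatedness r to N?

0.375

With two independent routes of shared ancestry, r is the sum of the two contributions.
M and N are related in two ways: half-sibs through their shared father (r = 1/4) and first cousins through their mothers (r = 1/8).
r = 1/4 + 1/8 = 0.375.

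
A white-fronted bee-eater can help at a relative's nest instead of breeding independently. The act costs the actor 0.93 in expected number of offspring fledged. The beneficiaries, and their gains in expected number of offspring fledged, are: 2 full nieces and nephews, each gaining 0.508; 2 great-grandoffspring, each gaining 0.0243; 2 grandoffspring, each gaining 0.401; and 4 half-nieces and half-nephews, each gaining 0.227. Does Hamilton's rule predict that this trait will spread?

Hamilton's rule: the trait is favored when the sum of r·B over every recipient exceeds the actor's cost C.
r to a full niece or nephew = 1/4 (full aunt/uncle↔niece/nephew: two paths of length 3 through the shared grandparent pair: r = 2·(1/2)^3 = 1/4).
r to a great-grandoffspring = 0.125 (three parent–offspring links: r = (1/2)^3 = 1/8).
r to a grandoffspring = 1/4 (two parent–offspring links: r = (1/2)^2 = 1/4).
r to a half-niece or half-nephew = 1/8 (half-aunt/uncle↔niece/nephew: one path of length 3: r = (1/2)^3 = 1/8).
Summing one r·B term per recipient: 2·0.25·0.508 + 2·0.125·0.0243 + 2·0.25·0.401 + 4·0.125·0.227 = 0.574075.
0.574075 < 0.93: the indirect benefit is less than the cost.

No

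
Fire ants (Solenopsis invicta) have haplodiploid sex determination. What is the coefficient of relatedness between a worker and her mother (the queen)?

0.5

One meiotic link between diploid queen and diploid daughter: r = 1/2.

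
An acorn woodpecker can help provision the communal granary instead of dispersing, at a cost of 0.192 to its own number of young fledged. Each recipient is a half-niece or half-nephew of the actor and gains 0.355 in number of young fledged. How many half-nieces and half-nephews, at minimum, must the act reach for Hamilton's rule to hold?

5

r to a half-niece or half-nephew = 1/8 (half-aunt/uncle↔niece/nephew: one path of length 3: r = (1/2)^3 = 1/8).
Hamilton's rule: n·r·B > C  ⇒  n > C/(r·B) = 0.192/(0.125·0.355) = 4.327.
The smallest integer exceeding 4.327 is 5.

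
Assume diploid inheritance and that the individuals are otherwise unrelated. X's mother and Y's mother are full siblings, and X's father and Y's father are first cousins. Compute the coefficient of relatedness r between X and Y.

0.15625

Wright's path rule: contributions from independent ancestry routes add.
X and Y are related in two ways: first cousins through their mothers (r = 1/8) and second cousins through their fathers (r = 1/32).
r = 1/8 + 1/32 = 5/32 = 0.15625.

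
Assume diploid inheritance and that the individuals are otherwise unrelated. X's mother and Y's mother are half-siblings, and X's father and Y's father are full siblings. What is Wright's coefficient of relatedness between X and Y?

Wright's path rule: contributions from independent ancestry routes add.
X and Y are related in two ways: half first cousins through their mothers (r = 1/16) and first cousins through their fathers (r = 1/8).
r = 1/16 + 1/8 = 3/16 = 0.1875.

0.1875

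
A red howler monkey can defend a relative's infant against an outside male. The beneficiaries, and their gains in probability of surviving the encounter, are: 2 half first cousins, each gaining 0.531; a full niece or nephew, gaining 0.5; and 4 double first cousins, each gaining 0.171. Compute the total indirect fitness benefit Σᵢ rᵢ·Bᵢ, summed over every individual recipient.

0.362375

r to a half first cousin = 1/16 (half first cousins share one grandparent — one path of length 4: r = (1/2)^4 = 1/16).
r to a full niece or nephew = 1/4 (full aunt/uncle↔niece/nephew: two paths of length 3 through the shared grandparent pair: r = 2·(1/2)^3 = 1/4).
r to a double first cousin = 1/4 (double first cousins share both grandparent pairs — four paths of length 4: r = 4·(1/2)^4 = 1/4).
Summing one r·B term per recipient: 2·0.0625·0.531 + 1·0.25·0.5 + 4·0.25·0.171 = 0.362375.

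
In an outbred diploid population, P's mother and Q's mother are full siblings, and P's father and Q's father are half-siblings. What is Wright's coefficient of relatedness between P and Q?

0.1875

Wright's path rule: contributions from independent ancestry routes add.
P and Q are related in two ways: first cousins through their mothers (r = 1/8) and half first cousins through their fathers (r = 1/16).
r = 1/8 + 1/16 = 3/16 = 0.1875.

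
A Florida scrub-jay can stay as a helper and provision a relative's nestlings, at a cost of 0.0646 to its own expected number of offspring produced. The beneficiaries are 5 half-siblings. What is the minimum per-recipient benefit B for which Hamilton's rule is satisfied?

r to a half-sibling = 1/4 (half-sibs share one parent — one path of length 2: r = (1/2)^2 = 1/4).
Hamilton's rule with n recipients of equal r: n·r·B > C, so B > C/(n·r) = 0.0646/(5·0.25) = 0.0517.

0.0517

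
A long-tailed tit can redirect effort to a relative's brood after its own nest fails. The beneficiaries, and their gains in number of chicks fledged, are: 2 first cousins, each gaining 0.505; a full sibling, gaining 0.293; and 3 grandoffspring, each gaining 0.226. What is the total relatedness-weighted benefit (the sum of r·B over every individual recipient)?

0.44225

r to a first cousin = 1/8 (first cousins share one grandparent pair — two paths of length 4: r = 2·(1/2)^4 = 1/8).
r to a full sibling = 0.5 (full sibs share both parents — two paths of length 2: r = 2·(1/2)^2 = 1/2).
r to a grandoffspring = 1/4 (two parent–offspring links: r = (1/2)^2 = 1/4).
Summing one r·B term per recipient: 2·0.125·0.505 + 1·0.5·0.293 + 3·0.25·0.226 = 0.44225.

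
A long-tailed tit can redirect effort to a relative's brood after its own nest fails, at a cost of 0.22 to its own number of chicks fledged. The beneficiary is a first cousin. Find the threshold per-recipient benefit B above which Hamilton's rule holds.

r to a first cousin = 1/8 (first cousins share one grandparent pair — two paths of length 4: r = 2·(1/2)^4 = 1/8).
Hamilton's rule with n recipients of equal r: n·r·B > C, so B > C/(n·r) = 0.22/(1·0.125) = 1.76.

1.76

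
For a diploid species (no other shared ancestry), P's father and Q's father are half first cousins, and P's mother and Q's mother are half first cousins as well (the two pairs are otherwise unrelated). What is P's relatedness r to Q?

Independent pedigree routes through distinct common ancestors add.
P and Q are related in two ways: half second cousins through their fathers (r = 1/64) and half second cousins through their mothers (r = 1/64).
r = 1/64 + 1/64 = 1/32 = 0.03125.

0.03125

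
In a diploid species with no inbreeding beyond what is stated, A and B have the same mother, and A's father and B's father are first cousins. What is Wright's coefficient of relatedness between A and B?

Relatedness sums over independent paths through distinct common ancestors.
A and B are related in two ways: half-sibs through their shared mother (r = 1/4) and second cousins through their fathers (r = 1/32).
r = 1/4 + 1/32 = 9/32 = 0.28125.

0.28125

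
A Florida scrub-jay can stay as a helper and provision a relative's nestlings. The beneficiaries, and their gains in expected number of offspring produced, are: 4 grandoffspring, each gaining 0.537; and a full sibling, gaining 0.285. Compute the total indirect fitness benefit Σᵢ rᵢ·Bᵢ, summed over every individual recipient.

r to a grandoffspring = 1/4 (two parent–offspring links: r = (1/2)^2 = 1/4).
r to a full sibling = 0.5 (full sibs share both parents — two paths of length 2: r = 2·(1/2)^2 = 1/2).
Summing one r·B term per recipient: 4·0.25·0.537 + 1·0.5·0.285 = 0.6795.

0.6795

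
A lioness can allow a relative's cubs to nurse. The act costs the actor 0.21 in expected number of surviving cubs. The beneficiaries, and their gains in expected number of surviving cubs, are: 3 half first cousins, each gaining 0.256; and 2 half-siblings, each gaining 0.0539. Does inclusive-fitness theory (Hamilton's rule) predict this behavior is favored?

Hamilton's rule: the trait is favored when the sum of r·B over every recipient exceeds the actor's cost C.
r to a half first cousin = 1/16 (half first cousins share one grandparent — one path of length 4: r = (1/2)^4 = 1/16).
r to a half-sibling = 1/4 (half-sibs share one parent — one path of length 2: r = (1/2)^2 = 1/4).
Summing one r·B term per recipient: 3·0.0625·0.256 + 2·0.25·0.0539 = 0.07495.
0.07495 < 0.21: the indirect benefit is less than the cost.

No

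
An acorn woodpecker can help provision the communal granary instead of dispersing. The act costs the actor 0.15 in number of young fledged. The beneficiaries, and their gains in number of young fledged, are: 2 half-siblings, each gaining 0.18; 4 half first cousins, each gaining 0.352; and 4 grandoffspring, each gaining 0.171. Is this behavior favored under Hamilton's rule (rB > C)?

Yes

Hamilton's rule: the trait is favored when the sum of r·B over every recipient exceeds the actor's cost C.
r to a half-sibling = 1/4 (half-sibs share one parent — one path of length 2: r = (1/2)^2 = 1/4).
r to a half first cousin = 1/16 (half first cousins share one grandparent — one path of length 4: r = (1/2)^4 = 1/16).
r to a grandoffspring = 1/4 (two parent–offspring links: r = (1/2)^2 = 1/4).
Summing one r·B term per recipient: 2·0.25·0.18 + 4·0.0625·0.352 + 4·0.25·0.171 = 0.349.
0.349 > 0.15: the indirect benefit exceeds the cost.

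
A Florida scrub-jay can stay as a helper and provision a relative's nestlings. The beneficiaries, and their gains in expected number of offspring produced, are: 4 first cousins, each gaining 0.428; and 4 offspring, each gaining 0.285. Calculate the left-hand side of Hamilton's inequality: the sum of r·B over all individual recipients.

r to a first cousin = 0.125 (first cousins share one grandparent pair — two paths of length 4: r = 2·(1/2)^4 = 1/8).
r to an offspring = 0.5 (one parent–offspring link: r = (1/2)^1 = 1/2).
Summing one r·B term per recipient: 4·0.125·0.428 + 4·0.5·0.285 = 0.784.

0.784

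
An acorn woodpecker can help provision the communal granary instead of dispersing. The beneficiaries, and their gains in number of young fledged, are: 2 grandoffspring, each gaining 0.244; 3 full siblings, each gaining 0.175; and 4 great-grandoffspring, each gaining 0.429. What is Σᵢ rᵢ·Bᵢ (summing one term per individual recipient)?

0.599

r to a grandoffspring = 0.25 (two parent–offspring links: r = (1/2)^2 = 1/4).
r to a full sibling = 1/2 (full sibs share both parents — two paths of length 2: r = 2·(1/2)^2 = 1/2).
r to a great-grandoffspring = 0.125 (three parent–offspring links: r = (1/2)^3 = 1/8).
Summing one r·B term per recipient: 2·0.25·0.244 + 3·0.5·0.175 + 4·0.125·0.429 = 0.599.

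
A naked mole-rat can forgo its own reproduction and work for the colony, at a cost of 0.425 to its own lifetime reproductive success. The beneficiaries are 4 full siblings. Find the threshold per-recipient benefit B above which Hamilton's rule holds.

r to a full sibling = 0.5 (full sibs share both parents — two paths of length 2: r = 2·(1/2)^2 = 1/2).
Hamilton's rule with n recipients of equal r: n·r·B > C, so B > C/(n·r) = 0.425/(4·0.5) = 0.2125.

0.2125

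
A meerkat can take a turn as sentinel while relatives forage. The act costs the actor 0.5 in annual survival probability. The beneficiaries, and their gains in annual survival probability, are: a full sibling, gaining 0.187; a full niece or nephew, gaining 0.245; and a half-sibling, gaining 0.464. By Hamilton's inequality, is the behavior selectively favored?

No

Hamilton's rule: the trait is favored when the sum of r·B over every recipient exceeds the actor's cost C.
r to a full sibling = 1/2 (full sibs share both parents — two paths of length 2: r = 2·(1/2)^2 = 1/2).
r to a full niece or nephew = 0.25 (full aunt/uncle↔niece/nephew: two paths of length 3 through the shared grandparent pair: r = 2·(1/2)^3 = 1/4).
r to a half-sibling = 1/4 (half-sibs share one parent — one path of length 2: r = (1/2)^2 = 1/4).
Summing one r·B term per recipient: 1·0.5·0.187 + 1·0.25·0.245 + 1·0.25·0.464 = 0.27075.
0.27075 < 0.5: the indirect benefit is less than the cost.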